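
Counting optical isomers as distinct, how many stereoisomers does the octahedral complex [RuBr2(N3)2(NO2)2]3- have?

In an octahedral complex each vertex has one trans partner and four cis neighbours.
Systematic placement gives 5 geometric isomers: Br trans, N3 trans, NO2 trans; Br trans, N3 cis, NO2 cis; Br cis, N3 cis, NO2 trans; Br cis, N3 cis, NO2 cis (chiral); Br cis, N3 trans, NO2 cis.
One of these lacks any improper symmetry element and so occurs as an enantiomeric pair, giving 5 + 1 = 6 stereoisomers in total.

6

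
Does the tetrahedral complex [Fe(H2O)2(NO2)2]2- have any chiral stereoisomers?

no

All four vertices of a tetrahedron are equivalent and mutually adjacent, so cis/trans isomerism cannot arise.
Only one geometric arrangement is possible.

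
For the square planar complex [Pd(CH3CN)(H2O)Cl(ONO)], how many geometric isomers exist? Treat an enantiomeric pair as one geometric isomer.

3

A square has two trans pairs of vertices; adjacent vertices are cis.
There are 3 geometric isomers: (CH3CN/H2O trans, Cl/ONO trans); (CH3CN/ONO trans, Cl/H2O trans); (CH3CN/Cl trans, H2O/ONO trans).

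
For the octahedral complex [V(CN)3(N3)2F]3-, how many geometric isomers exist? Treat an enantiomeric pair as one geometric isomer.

3

An octahedron has six vertices in three trans pairs; every non-trans pair is cis.
Systematic placement gives 3 geometric isomers: CN mer, N3 trans; CN mer, N3 cis; CN fac, N3 cis.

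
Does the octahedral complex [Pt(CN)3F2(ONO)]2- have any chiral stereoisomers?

An octahedron has six vertices in three trans pairs; every non-trans pair is cis.
Systematic placement gives 3 geometric isomers: CN mer, F cis; CN mer, F trans; CN fac, F cis.
Each arrangement has an internal mirror plane or centre of symmetry, so none is chiral.

no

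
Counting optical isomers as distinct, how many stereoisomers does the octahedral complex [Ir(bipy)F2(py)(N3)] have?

The six octahedral sites form three mutually perpendicular trans pairs.
Each bipy is bidentate and must span two cis positions.
There are 4 geometric isomers: F trans; F cis (3 arrangements, 2 chiral).
Of these, 2 lack any improper symmetry element and so occur as enantiomeric pairs, giving 4 + 2 = 6 stereoisomers in total.

6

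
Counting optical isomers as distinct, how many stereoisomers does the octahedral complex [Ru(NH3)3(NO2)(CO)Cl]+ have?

The six octahedral sites form three mutually perpendicular trans pairs.
There are 4 geometric isomers: NH3 mer (3 arrangements); NH3 fac (chiral).
One of these lacks any improper symmetry element and so occurs as an enantiomeric pair, giving 4 + 1 = 5 stereoisomers in total.

5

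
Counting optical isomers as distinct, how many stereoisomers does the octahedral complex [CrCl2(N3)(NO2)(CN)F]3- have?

15

Systematic enumeration (placing each ligand type in turn and discarding arrangements equivalent by rotation or reflection) gives 9 geometric isomers.
Of these, 6 lack any improper symmetry element and so occur as enantiomeric pairs, giving 9 + 6 = 15 stereoisomers in total.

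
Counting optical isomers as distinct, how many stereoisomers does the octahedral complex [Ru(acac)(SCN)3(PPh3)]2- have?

2

The six octahedral sites form three mutually perpendicular trans pairs.
Each acac is bidentate and must span two cis positions.
There are 2 geometric isomers: SCN fac; SCN mer.
Each arrangement has an internal mirror plane or centre of symmetry, so none is chiral.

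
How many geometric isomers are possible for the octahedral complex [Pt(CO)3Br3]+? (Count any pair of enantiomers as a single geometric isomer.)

An octahedron has six vertices in three trans pairs; every non-trans pair is cis.
There are 2 geometric isomers: CO mer; CO fac.

2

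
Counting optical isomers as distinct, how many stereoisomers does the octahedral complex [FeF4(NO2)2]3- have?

The six octahedral sites form three mutually perpendicular trans pairs.
Working through the distinct placements yields 2 geometric isomers: NO2 trans; NO2 cis.
Each arrangement has an internal mirror plane or centre of symmetry, so none is chiral.

2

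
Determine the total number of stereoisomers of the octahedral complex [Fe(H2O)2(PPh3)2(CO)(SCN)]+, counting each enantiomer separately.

8

In an octahedral complex each vertex has one trans partner and four cis neighbours.
There are 6 geometric isomers: H2O cis, PPh3 cis (3 arrangements, 2 chiral); H2O cis, PPh3 trans; H2O trans, PPh3 cis; H2O trans, PPh3 trans.
Of these, 2 lack any improper symmetry element and so occur as enantiomeric pairs, giving 6 + 2 = 8 stereoisomers in total.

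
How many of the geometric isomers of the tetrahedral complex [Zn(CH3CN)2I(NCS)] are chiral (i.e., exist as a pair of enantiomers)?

All four vertices of a tetrahedron are equivalent and mutually adjacent, so cis/trans isomerism cannot arise.
Only one geometric arrangement is possible.

0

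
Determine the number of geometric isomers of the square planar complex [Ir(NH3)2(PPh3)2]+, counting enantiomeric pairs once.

2

A square has two trans pairs of vertices; adjacent vertices are cis.
Systematic placement gives 2 geometric isomers: NH3 cis; NH3 trans.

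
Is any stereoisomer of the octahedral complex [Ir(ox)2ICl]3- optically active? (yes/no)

yes

Each ox is bidentate and must span two cis positions.
Working through the distinct placements yields 2 geometric isomers: I and Cl mutually trans; I and Cl mutually cis (chiral).
One of these lacks any improper symmetry element and so occurs as an enantiomeric pair, giving 2 + 1 = 3 stereoisomers in total.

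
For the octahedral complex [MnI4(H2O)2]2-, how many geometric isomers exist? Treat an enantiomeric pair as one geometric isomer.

An octahedron has six vertices in three trans pairs; every non-trans pair is cis.
The distinct arrangements are (2 in all): H2O trans; H2O cis.

2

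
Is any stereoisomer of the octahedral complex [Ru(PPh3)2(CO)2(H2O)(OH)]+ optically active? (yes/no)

The distinct arrangements are (6 in all): PPh3 trans, CO trans; PPh3 cis, CO trans; PPh3 trans, CO cis; PPh3 cis, CO cis (3 arrangements, 2 chiral).
Of these, 2 lack any improper symmetry element and so occur as enantiomeric pairs, giving 6 + 2 = 8 stereoisomers in total.

yes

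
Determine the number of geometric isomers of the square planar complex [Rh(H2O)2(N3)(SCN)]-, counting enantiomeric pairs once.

2

In a square planar complex each vertex has one trans partner and two cis neighbours.
Systematic placement gives 2 geometric isomers: H2O cis; H2O trans.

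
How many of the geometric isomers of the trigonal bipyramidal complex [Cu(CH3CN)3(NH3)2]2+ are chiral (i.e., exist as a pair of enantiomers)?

0

There are 3 geometric isomers: NH3 both equatorial; NH3 one axial, one equatorial; NH3 both axial.
Each arrangement has an internal mirror plane or centre of symmetry, so none is chiral.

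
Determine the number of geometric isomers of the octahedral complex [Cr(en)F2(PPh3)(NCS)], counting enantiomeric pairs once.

Each en is bidentate and must span two cis positions.
Systematic placement gives 4 geometric isomers: F trans; F cis (3 arrangements, 2 chiral).

4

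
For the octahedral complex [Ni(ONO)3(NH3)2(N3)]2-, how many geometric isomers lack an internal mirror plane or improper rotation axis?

In an octahedral complex each vertex has one trans partner and four cis neighbours.
Systematic placement gives 3 geometric isomers: ONO mer, NH3 cis; ONO mer, NH3 trans; ONO fac, NH3 cis.
Each arrangement has an internal mirror plane or centre of symmetry, so none is chiral.

0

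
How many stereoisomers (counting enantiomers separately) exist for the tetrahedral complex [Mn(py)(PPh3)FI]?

Only one geometric arrangement is possible; it has no improper symmetry element, so it exists as a pair of enantiomers (2 stereoisomers).

2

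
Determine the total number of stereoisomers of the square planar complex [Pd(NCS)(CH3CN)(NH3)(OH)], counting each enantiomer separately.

3

There are 3 geometric isomers: (CH3CN/NH3 trans, NCS/OH trans); (CH3CN/OH trans, NCS/NH3 trans); (CH3CN/NCS trans, NH3/OH trans).
Each arrangement has an internal mirror plane or centre of symmetry, so none is chiral.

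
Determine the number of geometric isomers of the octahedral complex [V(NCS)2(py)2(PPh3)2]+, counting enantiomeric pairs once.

Systematic placement gives 5 geometric isomers: NCS trans, py trans, PPh3 trans; NCS trans, py cis, PPh3 cis; NCS cis, py trans, PPh3 cis; NCS cis, py cis, PPh3 cis (chiral); NCS cis, py cis, PPh3 trans.

5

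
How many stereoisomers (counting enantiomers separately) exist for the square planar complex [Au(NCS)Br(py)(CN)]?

There are 3 geometric isomers: (Br/NCS trans, CN/py trans); (Br/py trans, CN/NCS trans); (Br/CN trans, NCS/py trans).
Each arrangement has an internal mirror plane or centre of symmetry, so none is chiral.

3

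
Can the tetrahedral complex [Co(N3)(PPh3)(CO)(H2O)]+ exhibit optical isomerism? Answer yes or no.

yes

Only one geometric arrangement is possible; it has no improper symmetry element, so it exists as a pair of enantiomers (2 stereoisomers).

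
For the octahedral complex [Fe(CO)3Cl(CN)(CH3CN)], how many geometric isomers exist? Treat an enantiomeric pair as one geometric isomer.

An octahedron has six vertices in three trans pairs; every non-trans pair is cis.
The distinct arrangements are (4 in all): CO mer (3 arrangements); CO fac (chiral).

4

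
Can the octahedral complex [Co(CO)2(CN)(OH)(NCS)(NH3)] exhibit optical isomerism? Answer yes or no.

yes

Systematic enumeration (placing each ligand type in turn and discarding arrangements equivalent by rotation or reflection) gives 9 geometric isomers.
Of these, 6 lack any improper symmetry element and so occur as enantiomeric pairs, giving 9 + 6 = 15 stereoisomers in total.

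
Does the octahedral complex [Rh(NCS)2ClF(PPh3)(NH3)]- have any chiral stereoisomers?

The six octahedral sites form three mutually perpendicular trans pairs.
Placing the ligands in turn and identifying arrangements related by rotation or reflection leaves 9 distinct geometric isomers.
Of these, 6 lack any improper symmetry element and so occur as enantiomeric pairs, giving 9 + 6 = 15 stereoisomers in total.

yes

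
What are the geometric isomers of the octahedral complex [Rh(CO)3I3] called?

fac and mer

In an octahedral complex each vertex has one trans partner and four cis neighbours.
Working through the distinct placements yields 2 geometric isomers: CO mer; CO fac.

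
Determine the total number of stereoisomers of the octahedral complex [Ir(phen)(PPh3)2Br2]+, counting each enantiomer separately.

In an octahedral complex each vertex has one trans partner and four cis neighbours.
Each phen is bidentate and must span two cis positions.
Systematic placement gives 3 geometric isomers: PPh3 cis, Br trans; PPh3 cis, Br cis (chiral); PPh3 trans, Br cis.
One of these lacks any improper symmetry element and so occurs as an enantiomeric pair, giving 3 + 1 = 4 stereoisomers in total.

4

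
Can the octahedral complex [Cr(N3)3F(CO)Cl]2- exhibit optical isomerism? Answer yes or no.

yes

An octahedron has six vertices in three trans pairs; every non-trans pair is cis.
Systematic placement gives 4 geometric isomers: N3 mer (3 arrangements); N3 fac (chiral).
One of these lacks any improper symmetry element and so occurs as an enantiomeric pair, giving 4 + 1 = 5 stereoisomers in total.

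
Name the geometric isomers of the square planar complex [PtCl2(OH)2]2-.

There are 2 geometric isomers: Cl cis; Cl trans.

cis and trans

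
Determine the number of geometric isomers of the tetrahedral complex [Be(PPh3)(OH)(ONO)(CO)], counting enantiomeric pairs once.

1

In a tetrahedral complex all four positions are equivalent and every pair of ligands is adjacent — there is no cis/trans distinction.
Only one geometric arrangement is possible; it has no improper symmetry element, so it exists as a pair of enantiomers (2 stereoisomers).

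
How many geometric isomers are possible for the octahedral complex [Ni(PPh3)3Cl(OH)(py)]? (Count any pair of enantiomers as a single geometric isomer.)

4

There are 4 geometric isomers: PPh3 mer (3 arrangements); PPh3 fac (chiral).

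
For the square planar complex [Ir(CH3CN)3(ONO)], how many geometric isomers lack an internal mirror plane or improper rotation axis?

0

In a square planar complex each vertex has one trans partner and two cis neighbours.
Only one geometric arrangement is possible.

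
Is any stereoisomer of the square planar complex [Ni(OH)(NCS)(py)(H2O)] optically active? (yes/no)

no

In a square planar complex each vertex has one trans partner and two cis neighbours.
Working through the distinct placements yields 3 geometric isomers: (H2O/OH trans, NCS/py trans); (H2O/py trans, NCS/OH trans); (H2O/NCS trans, OH/py trans).
Each arrangement has an internal mirror plane or centre of symmetry, so none is chiral.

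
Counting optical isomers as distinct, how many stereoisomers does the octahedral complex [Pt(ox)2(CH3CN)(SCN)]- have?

3

The six octahedral sites form three mutually perpendicular trans pairs.
Each ox is bidentate and must span two cis positions.
Systematic placement gives 2 geometric isomers: CH3CN and SCN mutually trans; CH3CN and SCN mutually cis (chiral).
One of these lacks any improper symmetry element and so occurs as an enantiomeric pair, giving 2 + 1 = 3 stereoisomers in total.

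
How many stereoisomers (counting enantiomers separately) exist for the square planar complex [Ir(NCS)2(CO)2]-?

2

In a square planar complex each vertex has one trans partner and two cis neighbours.
The distinct arrangements are (2 in all): NCS cis; NCS trans.
Each arrangement has an internal mirror plane or centre of symmetry, so none is chiral.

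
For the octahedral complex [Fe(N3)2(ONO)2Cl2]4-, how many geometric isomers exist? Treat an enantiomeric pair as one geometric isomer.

5

The six octahedral sites form three mutually perpendicular trans pairs.
There are 5 geometric isomers: N3 trans, ONO trans, Cl trans; N3 cis, ONO cis, Cl trans; N3 cis, ONO trans, Cl cis; N3 cis, ONO cis, Cl cis (chiral); N3 trans, ONO cis, Cl cis.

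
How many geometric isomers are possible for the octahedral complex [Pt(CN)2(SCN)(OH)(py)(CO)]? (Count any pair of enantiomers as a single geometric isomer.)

An octahedron has six vertices in three trans pairs; every non-trans pair is cis.
Placing the ligands in turn and identifying arrangements related by rotation or reflection leaves 9 distinct geometric isomers.

9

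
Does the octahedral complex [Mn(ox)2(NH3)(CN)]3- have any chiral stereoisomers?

An octahedron has six vertices in three trans pairs; every non-trans pair is cis.
Each ox is bidentate and must span two cis positions.
The distinct arrangements are (2 in all): NH3 and CN mutually trans; NH3 and CN mutually cis (chiral).
One of these lacks any improper symmetry element and so occurs as an enantiomeric pair, giving 2 + 1 = 3 stereoisomers in total.

yes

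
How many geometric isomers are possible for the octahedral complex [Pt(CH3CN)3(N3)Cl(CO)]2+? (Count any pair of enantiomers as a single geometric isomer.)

4

In an octahedral complex each vertex has one trans partner and four cis neighbours.
The distinct arrangements are (4 in all): CH3CN mer (3 arrangements); CH3CN fac (chiral).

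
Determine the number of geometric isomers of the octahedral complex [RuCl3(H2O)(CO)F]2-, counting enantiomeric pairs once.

The distinct arrangements are (4 in all): Cl mer (3 arrangements); Cl fac (chiral).

4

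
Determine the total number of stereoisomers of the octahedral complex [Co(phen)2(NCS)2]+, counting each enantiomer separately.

An octahedron has six vertices in three trans pairs; every non-trans pair is cis.
Each phen is bidentate and must span two cis positions.
Systematic placement gives 2 geometric isomers: NCS trans; NCS cis (chiral).
One of these lacks any improper symmetry element and so occurs as an enantiomeric pair, giving 2 + 1 = 3 stereoisomers in total.

3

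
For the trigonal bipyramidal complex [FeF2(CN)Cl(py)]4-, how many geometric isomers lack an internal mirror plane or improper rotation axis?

Exhaustive case analysis gives 7 geometric isomers.
Of these, 3 lack any improper symmetry element and so occur as enantiomeric pairs, giving 7 + 3 = 10 stereoisomers in total.

3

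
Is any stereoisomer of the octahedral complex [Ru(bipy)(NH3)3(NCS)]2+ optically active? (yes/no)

In an octahedral complex each vertex has one trans partner and four cis neighbours.
Each bipy is bidentate and must span two cis positions.
Systematic placement gives 2 geometric isomers: NH3 fac; NH3 mer.
Each arrangement has an internal mirror plane or centre of symmetry, so none is chiral.

no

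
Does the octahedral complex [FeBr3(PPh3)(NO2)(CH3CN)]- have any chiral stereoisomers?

yes

In an octahedral complex each vertex has one trans partner and four cis neighbours.
The distinct arrangements are (4 in all): Br mer (3 arrangements); Br fac (chiral).
One of these lacks any improper symmetry element and so occurs as an enantiomeric pair, giving 4 + 1 = 5 stereoisomers in total.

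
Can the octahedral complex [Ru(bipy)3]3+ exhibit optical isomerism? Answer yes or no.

Each bipy is bidentate and must span two cis positions.
Only one geometric arrangement is possible; it has no improper symmetry element, so it exists as a pair of enantiomers (2 stereoisomers).

yes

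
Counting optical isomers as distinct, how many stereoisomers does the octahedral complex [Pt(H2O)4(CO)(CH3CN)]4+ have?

The six octahedral sites form three mutually perpendicular trans pairs.
There are 2 geometric isomers: CO and CH3CN mutually trans; CO and CH3CN mutually cis.
Each arrangement has an internal mirror plane or centre of symmetry, so none is chiral.

2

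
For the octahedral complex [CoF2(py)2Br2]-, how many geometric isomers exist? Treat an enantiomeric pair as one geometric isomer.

The six octahedral sites form three mutually perpendicular trans pairs.
Systematic placement gives 5 geometric isomers: F trans, py trans, Br trans; F cis, py cis, Br trans; F cis, py trans, Br cis; F cis, py cis, Br cis (chiral); F trans, py cis, Br cis.

5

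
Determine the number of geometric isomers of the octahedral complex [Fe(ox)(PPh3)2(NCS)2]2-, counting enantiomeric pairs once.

Each ox is bidentate and must span two cis positions.
The distinct arrangements are (3 in all): PPh3 cis, NCS trans; PPh3 cis, NCS cis (chiral); PPh3 trans, NCS cis.

3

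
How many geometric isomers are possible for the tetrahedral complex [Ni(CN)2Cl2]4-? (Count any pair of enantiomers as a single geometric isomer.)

1

Only one geometric arrangement is possible.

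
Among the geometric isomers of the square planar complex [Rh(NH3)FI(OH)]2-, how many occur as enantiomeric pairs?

The distinct arrangements are (3 in all): (F/NH3 trans, I/OH trans); (F/OH trans, I/NH3 trans); (F/I trans, NH3/OH trans).
Each arrangement has an internal mirror plane or centre of symmetry, so none is chiral.

0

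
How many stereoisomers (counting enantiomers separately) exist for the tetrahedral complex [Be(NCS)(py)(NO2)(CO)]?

Only one geometric arrangement is possible; it has no improper symmetry element, so it exists as a pair of enantiomers (2 stereoisomers).

2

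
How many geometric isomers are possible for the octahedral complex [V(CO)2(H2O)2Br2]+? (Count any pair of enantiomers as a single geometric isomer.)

In an octahedral complex each vertex has one trans partner and four cis neighbours.
Working through the distinct placements yields 5 geometric isomers: CO trans, H2O trans, Br trans; CO cis, H2O cis, Br trans; CO cis, H2O trans, Br cis; CO cis, H2O cis, Br cis (chiral); CO trans, H2O cis, Br cis.

5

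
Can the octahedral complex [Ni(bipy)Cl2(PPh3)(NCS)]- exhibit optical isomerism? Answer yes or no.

The six octahedral sites form three mutually perpendicular trans pairs.
Each bipy is bidentate and must span two cis positions.
The distinct arrangements are (4 in all): Cl trans; Cl cis (3 arrangements, 2 chiral).
Of these, 2 lack any improper symmetry element and so occur as enantiomeric pairs, giving 4 + 2 = 6 stereoisomers in total.

yes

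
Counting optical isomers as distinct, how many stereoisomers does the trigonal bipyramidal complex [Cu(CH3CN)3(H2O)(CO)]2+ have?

4

A trigonal bipyramid has two axial and three equatorial sites, which are chemically inequivalent.
There are 4 geometric isomers: H2O equatorial, CO equatorial; H2O equatorial, CO axial; H2O axial, CO equatorial; H2O axial, CO axial.
Each arrangement has an internal mirror plane or centre of symmetry, so none is chiral.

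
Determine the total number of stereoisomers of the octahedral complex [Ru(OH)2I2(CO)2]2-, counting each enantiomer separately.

6

An octahedron has six vertices in three trans pairs; every non-trans pair is cis.
Working through the distinct placements yields 5 geometric isomers: OH trans, I trans, CO trans; OH cis, I cis, CO trans; OH trans, I cis, CO cis; OH cis, I cis, CO cis (chiral); OH cis, I trans, CO cis.
One of these lacks any improper symmetry element and so occurs as an enantiomeric pair, giving 5 + 1 = 6 stereoisomers in total.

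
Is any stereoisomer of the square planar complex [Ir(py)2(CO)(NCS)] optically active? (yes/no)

no

A square has two trans pairs of vertices; adjacent vertices are cis.
Systematic placement gives 2 geometric isomers: py cis; py trans.
Each arrangement has an internal mirror plane or centre of symmetry, so none is chiral.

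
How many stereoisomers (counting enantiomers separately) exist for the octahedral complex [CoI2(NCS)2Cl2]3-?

6

Working through the distinct placements yields 5 geometric isomers: I trans, NCS trans, Cl trans; I cis, NCS cis, Cl trans; I cis, NCS trans, Cl cis; I cis, NCS cis, Cl cis (chiral); I trans, NCS cis, Cl cis.
One of these lacks any improper symmetry element and so occurs as an enantiomeric pair, giving 5 + 1 = 6 stereoisomers in total.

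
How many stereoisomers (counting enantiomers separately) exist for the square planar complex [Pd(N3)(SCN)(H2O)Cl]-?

3

A square has two trans pairs of vertices; adjacent vertices are cis.
The distinct arrangements are (3 in all): (Cl/N3 trans, H2O/SCN trans); (Cl/SCN trans, H2O/N3 trans); (Cl/H2O trans, N3/SCN trans).
Each arrangement has an internal mirror plane or centre of symmetry, so none is chiral.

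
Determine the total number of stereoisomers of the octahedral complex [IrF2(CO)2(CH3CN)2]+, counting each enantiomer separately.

6

An octahedron has six vertices in three trans pairs; every non-trans pair is cis.
Working through the distinct placements yields 5 geometric isomers: F trans, CO trans, CH3CN trans; F cis, CO cis, CH3CN trans; F trans, CO cis, CH3CN cis; F cis, CO cis, CH3CN cis (chiral); F cis, CO trans, CH3CN cis.
One of these lacks any improper symmetry element and so occurs as an enantiomeric pair, giving 5 + 1 = 6 stereoisomers in total.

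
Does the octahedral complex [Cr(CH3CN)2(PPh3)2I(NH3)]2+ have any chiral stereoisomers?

yes

An octahedron has six vertices in three trans pairs; every non-trans pair is cis.
There are 6 geometric isomers: CH3CN trans, PPh3 trans; CH3CN trans, PPh3 cis; CH3CN cis, PPh3 trans; CH3CN cis, PPh3 cis (3 arrangements, 2 chiral).
Of these, 2 lack any improper symmetry element and so occur as enantiomeric pairs, giving 6 + 2 = 8 stereoisomers in total.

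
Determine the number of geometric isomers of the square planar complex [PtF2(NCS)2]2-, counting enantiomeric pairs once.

Working through the distinct placements yields 2 geometric isomers: F cis; F trans.

2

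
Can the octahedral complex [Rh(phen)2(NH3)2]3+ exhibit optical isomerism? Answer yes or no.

An octahedron has six vertices in three trans pairs; every non-trans pair is cis.
Each phen is bidentate and must span two cis positions.
There are 2 geometric isomers: NH3 trans; NH3 cis (chiral).
One of these lacks any improper symmetry element and so occurs as an enantiomeric pair, giving 2 + 1 = 3 stereoisomers in total.

yes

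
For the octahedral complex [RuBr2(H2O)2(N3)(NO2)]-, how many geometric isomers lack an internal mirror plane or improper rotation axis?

2

The six octahedral sites form three mutually perpendicular trans pairs.
Systematic placement gives 6 geometric isomers: Br trans, H2O trans; Br trans, H2O cis; Br cis, H2O cis (3 arrangements, 2 chiral); Br cis, H2O trans.
Of these, 2 lack any improper symmetry element and so occur as enantiomeric pairs, giving 6 + 2 = 8 stereoisomers in total.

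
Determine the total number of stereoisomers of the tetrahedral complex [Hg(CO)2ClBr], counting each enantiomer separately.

1

In a tetrahedral complex all four positions are equivalent and every pair of ligands is adjacent — there is no cis/trans distinction.
Only one geometric arrangement is possible.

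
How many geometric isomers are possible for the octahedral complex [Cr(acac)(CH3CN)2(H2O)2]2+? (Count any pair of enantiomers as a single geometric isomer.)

An octahedron has six vertices in three trans pairs; every non-trans pair is cis.
Each acac is bidentate and must span two cis positions.
There are 3 geometric isomers: CH3CN trans, H2O cis; CH3CN cis, H2O cis (chiral); CH3CN cis, H2O trans.

3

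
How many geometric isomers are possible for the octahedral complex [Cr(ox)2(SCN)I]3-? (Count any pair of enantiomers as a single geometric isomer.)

The six octahedral sites form three mutually perpendicular trans pairs.
Each ox is bidentate and must span two cis positions.
Working through the distinct placements yields 2 geometric isomers: SCN and I mutually trans; SCN and I mutually cis (chiral).

2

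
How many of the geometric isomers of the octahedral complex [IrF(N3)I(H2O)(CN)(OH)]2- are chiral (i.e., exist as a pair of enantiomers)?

Systematic enumeration (placing each ligand type in turn and discarding arrangements equivalent by rotation or reflection) gives 15 geometric isomers.
Of these, 15 lack any improper symmetry element and so occur as enantiomeric pairs, giving 15 + 15 = 30 stereoisomers in total.

15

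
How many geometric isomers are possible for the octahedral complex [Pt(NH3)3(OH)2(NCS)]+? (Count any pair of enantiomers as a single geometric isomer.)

An octahedron has six vertices in three trans pairs; every non-trans pair is cis.
There are 3 geometric isomers: NH3 mer, OH trans; NH3 fac, OH cis; NH3 mer, OH cis.

3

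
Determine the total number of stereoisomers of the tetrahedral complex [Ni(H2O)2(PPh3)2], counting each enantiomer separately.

1

All four vertices of a tetrahedron are equivalent and mutually adjacent, so cis/trans isomerism cannot arise.
Only one geometric arrangement is possible.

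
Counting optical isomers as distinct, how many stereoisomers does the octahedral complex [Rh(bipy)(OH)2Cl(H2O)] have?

In an octahedral complex each vertex has one trans partner and four cis neighbours.
Each bipy is bidentate and must span two cis positions.
There are 4 geometric isomers: OH cis (3 arrangements, 2 chiral); OH trans.
Of these, 2 lack any improper symmetry element and so occur as enantiomeric pairs, giving 4 + 2 = 6 stereoisomers in total.

6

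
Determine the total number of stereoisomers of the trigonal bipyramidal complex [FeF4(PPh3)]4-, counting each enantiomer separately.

2

A trigonal bipyramid has two axial and three equatorial sites, which are chemically inequivalent.
Working through the distinct placements yields 2 geometric isomers: PPh3 equatorial; PPh3 axial.
Each arrangement has an internal mirror plane or centre of symmetry, so none is chiral.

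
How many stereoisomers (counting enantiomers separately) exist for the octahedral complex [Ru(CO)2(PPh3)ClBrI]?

An octahedron has six vertices in three trans pairs; every non-trans pair is cis.
Placing the ligands in turn and identifying arrangements related by rotation or reflection leaves 9 distinct geometric isomers.
Of these, 6 lack any improper symmetry element and so occur as enantiomeric pairs, giving 9 + 6 = 15 stereoisomers in total.

15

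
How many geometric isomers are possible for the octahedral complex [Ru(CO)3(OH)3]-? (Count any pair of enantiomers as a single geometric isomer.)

There are 2 geometric isomers: CO mer; CO fac.

2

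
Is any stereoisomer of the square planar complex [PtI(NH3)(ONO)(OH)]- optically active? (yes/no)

no

There are 3 geometric isomers: (I/OH trans, NH3/ONO trans); (I/ONO trans, NH3/OH trans); (I/NH3 trans, OH/ONO trans).
Each arrangement has an internal mirror plane or centre of symmetry, so none is chiral.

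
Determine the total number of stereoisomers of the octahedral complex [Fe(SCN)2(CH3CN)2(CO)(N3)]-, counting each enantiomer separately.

8

The distinct arrangements are (6 in all): SCN trans, CH3CN trans; SCN cis, CH3CN trans; SCN trans, CH3CN cis; SCN cis, CH3CN cis (3 arrangements, 2 chiral).
Of these, 2 lack any improper symmetry element and so occur as enantiomeric pairs, giving 6 + 2 = 8 stereoisomers in total.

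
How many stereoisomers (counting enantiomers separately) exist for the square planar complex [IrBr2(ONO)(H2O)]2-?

A square has two trans pairs of vertices; adjacent vertices are cis.
Working through the distinct placements yields 2 geometric isomers: Br cis; Br trans.
Each arrangement has an internal mirror plane or centre of symmetry, so none is chiral.

2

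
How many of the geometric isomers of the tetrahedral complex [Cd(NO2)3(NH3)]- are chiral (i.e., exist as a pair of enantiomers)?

0

In a tetrahedral complex all four positions are equivalent and every pair of ligands is adjacent — there is no cis/trans distinction.
Only one geometric arrangement is possible.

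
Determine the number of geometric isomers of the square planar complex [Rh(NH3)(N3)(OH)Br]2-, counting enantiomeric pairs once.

A square has two trans pairs of vertices; adjacent vertices are cis.
Working through the distinct placements yields 3 geometric isomers: (Br/NH3 trans, N3/OH trans); (Br/OH trans, N3/NH3 trans); (Br/N3 trans, NH3/OH trans).

3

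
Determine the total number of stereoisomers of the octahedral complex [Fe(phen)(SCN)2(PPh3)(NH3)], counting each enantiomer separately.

An octahedron has six vertices in three trans pairs; every non-trans pair is cis.
Each phen is bidentate and must span two cis positions.
There are 4 geometric isomers: SCN cis (3 arrangements, 2 chiral); SCN trans.
Of these, 2 lack any improper symmetry element and so occur as enantiomeric pairs, giving 4 + 2 = 6 stereoisomers in total.

6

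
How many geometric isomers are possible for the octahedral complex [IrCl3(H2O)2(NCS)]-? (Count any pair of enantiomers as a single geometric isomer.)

3

The six octahedral sites form three mutually perpendicular trans pairs.
Systematic placement gives 3 geometric isomers: Cl mer, H2O cis; Cl mer, H2O trans; Cl fac, H2O cis.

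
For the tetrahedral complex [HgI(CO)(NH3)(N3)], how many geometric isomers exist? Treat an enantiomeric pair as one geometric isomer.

Only one geometric arrangement is possible; it has no improper symmetry element, so it exists as a pair of enantiomers (2 stereoisomers).

1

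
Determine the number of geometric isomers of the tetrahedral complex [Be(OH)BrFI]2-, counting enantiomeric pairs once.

In a tetrahedral complex all four positions are equivalent and every pair of ligands is adjacent — there is no cis/trans distinction.
Only one geometric arrangement is possible; it has no improper symmetry element, so it exists as a pair of enantiomers (2 stereoisomers).

1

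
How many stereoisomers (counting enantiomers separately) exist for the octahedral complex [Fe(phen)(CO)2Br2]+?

An octahedron has six vertices in three trans pairs; every non-trans pair is cis.
Each phen is bidentate and must span two cis positions.
The distinct arrangements are (3 in all): CO cis, Br trans; CO cis, Br cis (chiral); CO trans, Br cis.
One of these lacks any improper symmetry element and so occurs as an enantiomeric pair, giving 3 + 1 = 4 stereoisomers in total.

4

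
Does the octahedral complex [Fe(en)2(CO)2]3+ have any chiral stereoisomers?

yes

In an octahedral complex each vertex has one trans partner and four cis neighbours.
Each en is bidentate and must span two cis positions.
There are 2 geometric isomers: CO trans; CO cis (chiral).
One of these lacks any improper symmetry element and so occurs as an enantiomeric pair, giving 2 + 1 = 3 stereoisomers in total.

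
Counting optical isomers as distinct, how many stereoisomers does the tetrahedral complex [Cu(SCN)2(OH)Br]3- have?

In a tetrahedral complex all four positions are equivalent and every pair of ligands is adjacent — there is no cis/trans distinction.
Only one geometric arrangement is possible.

1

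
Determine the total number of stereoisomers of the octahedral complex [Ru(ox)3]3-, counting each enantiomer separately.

2

The six octahedral sites form three mutually perpendicular trans pairs.
Each ox is bidentate and must span two cis positions.
Only one geometric arrangement is possible; it has no improper symmetry element, so it exists as a pair of enantiomers (2 stereoisomers).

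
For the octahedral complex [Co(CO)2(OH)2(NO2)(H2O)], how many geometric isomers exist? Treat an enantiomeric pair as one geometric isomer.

6

In an octahedral complex each vertex has one trans partner and four cis neighbours.
Systematic placement gives 6 geometric isomers: CO trans, OH trans; CO trans, OH cis; CO cis, OH trans; CO cis, OH cis (3 arrangements, 2 chiral).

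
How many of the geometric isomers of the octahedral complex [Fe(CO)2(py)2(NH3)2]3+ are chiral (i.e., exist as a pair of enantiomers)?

The six octahedral sites form three mutually perpendicular trans pairs.
There are 5 geometric isomers: CO trans, py trans, NH3 trans; CO trans, py cis, NH3 cis; CO cis, py trans, NH3 cis; CO cis, py cis, NH3 cis (chiral); CO cis, py cis, NH3 trans.
One of these lacks any improper symmetry element and so occurs as an enantiomeric pair, giving 5 + 1 = 6 stereoisomers in total.

1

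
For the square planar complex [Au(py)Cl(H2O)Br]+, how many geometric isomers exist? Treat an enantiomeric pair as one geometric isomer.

A square has two trans pairs of vertices; adjacent vertices are cis.
The distinct arrangements are (3 in all): (Br/H2O trans, Cl/py trans); (Br/py trans, Cl/H2O trans); (Br/Cl trans, H2O/py trans).

3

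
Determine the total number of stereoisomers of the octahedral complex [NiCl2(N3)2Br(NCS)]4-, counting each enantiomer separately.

In an octahedral complex each vertex has one trans partner and four cis neighbours.
The distinct arrangements are (6 in all): Cl cis, N3 cis (3 arrangements, 2 chiral); Cl cis, N3 trans; Cl trans, N3 cis; Cl trans, N3 trans.
Of these, 2 lack any improper symmetry element and so occur as enantiomeric pairs, giving 6 + 2 = 8 stereoisomers in total.

8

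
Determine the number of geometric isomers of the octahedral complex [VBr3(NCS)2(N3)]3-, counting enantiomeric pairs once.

3

An octahedron has six vertices in three trans pairs; every non-trans pair is cis.
There are 3 geometric isomers: Br mer, NCS trans; Br mer, NCS cis; Br fac, NCS cis.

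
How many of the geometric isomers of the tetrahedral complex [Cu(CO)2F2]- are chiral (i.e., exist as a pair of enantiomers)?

In a tetrahedral complex all four positions are equivalent and every pair of ligands is adjacent — there is no cis/trans distinction.
Only one geometric arrangement is possible.

0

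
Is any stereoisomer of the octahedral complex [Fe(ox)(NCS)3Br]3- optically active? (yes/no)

In an octahedral complex each vertex has one trans partner and four cis neighbours.
Each ox is bidentate and must span two cis positions.
Systematic placement gives 2 geometric isomers: NCS fac; NCS mer.
Each arrangement has an internal mirror plane or centre of symmetry, so none is chiral.

no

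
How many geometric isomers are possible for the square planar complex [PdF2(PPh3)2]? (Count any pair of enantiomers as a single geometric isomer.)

Working through the distinct placements yields 2 geometric isomers: F cis; F trans.

2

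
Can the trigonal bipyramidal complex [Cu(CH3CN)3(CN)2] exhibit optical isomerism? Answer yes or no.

A trigonal bipyramid has two axial and three equatorial sites, which are chemically inequivalent.
Systematic placement gives 3 geometric isomers: CN both equatorial; CN one axial, one equatorial; CN both axial.
Each arrangement has an internal mirror plane or centre of symmetry, so none is chiral.

no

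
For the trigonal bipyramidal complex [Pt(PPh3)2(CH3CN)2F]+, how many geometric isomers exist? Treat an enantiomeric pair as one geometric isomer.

5

A trigonal bipyramid has two axial and three equatorial sites, which are chemically inequivalent.
Placing the ligands in turn and identifying arrangements related by rotation or reflection leaves 5 distinct geometric isomers.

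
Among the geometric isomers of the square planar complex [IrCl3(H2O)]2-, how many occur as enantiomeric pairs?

Only one geometric arrangement is possible.

0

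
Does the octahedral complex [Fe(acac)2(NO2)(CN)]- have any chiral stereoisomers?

Each acac is bidentate and must span two cis positions.
Working through the distinct placements yields 2 geometric isomers: NO2 and CN mutually trans; NO2 and CN mutually cis (chiral).
One of these lacks any improper symmetry element and so occurs as an enantiomeric pair, giving 2 + 1 = 3 stereoisomers in total.

yes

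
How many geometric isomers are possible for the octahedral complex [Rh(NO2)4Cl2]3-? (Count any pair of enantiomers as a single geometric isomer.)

Working through the distinct placements yields 2 geometric isomers: Cl trans; Cl cis.

2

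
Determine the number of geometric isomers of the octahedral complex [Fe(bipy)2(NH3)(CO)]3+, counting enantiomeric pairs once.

An octahedron has six vertices in three trans pairs; every non-trans pair is cis.
Each bipy is bidentate and must span two cis positions.
Working through the distinct placements yields 2 geometric isomers: NH3 and CO mutually trans; NH3 and CO mutually cis (chiral).

2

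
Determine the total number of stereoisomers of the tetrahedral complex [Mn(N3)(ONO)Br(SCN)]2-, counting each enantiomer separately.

All four vertices of a tetrahedron are equivalent and mutually adjacent, so cis/trans isomerism cannot arise.
Only one geometric arrangement is possible; it has no improper symmetry element, so it exists as a pair of enantiomers (2 stereoisomers).

2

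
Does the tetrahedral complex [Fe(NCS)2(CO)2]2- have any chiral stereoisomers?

no

All four vertices of a tetrahedron are equivalent and mutually adjacent, so cis/trans isomerism cannot arise.
Only one geometric arrangement is possible.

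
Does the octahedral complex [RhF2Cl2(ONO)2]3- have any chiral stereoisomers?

yes

There are 5 geometric isomers: F trans, Cl trans, ONO trans; F cis, Cl trans, ONO cis; F cis, Cl cis, ONO trans; F cis, Cl cis, ONO cis (chiral); F trans, Cl cis, ONO cis.
One of these lacks any improper symmetry element and so occurs as an enantiomeric pair, giving 5 + 1 = 6 stereoisomers in total.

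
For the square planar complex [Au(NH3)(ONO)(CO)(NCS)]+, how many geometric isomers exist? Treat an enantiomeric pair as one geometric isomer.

3

A square has two trans pairs of vertices; adjacent vertices are cis.
Working through the distinct placements yields 3 geometric isomers: (CO/NH3 trans, NCS/ONO trans); (CO/ONO trans, NCS/NH3 trans); (CO/NCS trans, NH3/ONO trans).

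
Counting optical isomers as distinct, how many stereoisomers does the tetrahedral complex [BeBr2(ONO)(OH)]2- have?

1

Only one geometric arrangement is possible.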